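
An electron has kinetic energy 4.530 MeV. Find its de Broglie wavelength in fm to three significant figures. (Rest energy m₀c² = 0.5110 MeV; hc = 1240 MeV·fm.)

λ = 247 fm

Total energy E = KE + m₀c² = 4.530 + 0.5110 = 5.0410 MeV.
(pc)² = E² − (m₀c²)² = (5.0410)² − (0.5110)² = 25.15 MeV², so pc = 5.015 MeV.
λ = hc/(pc) = 1240 MeV·fm / 5.015 MeV = 247 fm.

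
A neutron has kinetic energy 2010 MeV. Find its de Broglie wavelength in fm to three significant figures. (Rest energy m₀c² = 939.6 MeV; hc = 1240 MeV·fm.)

λ = 0.443 fm

Total energy E = KE + m₀c² = 2010 + 939.6 = 2949.6 MeV.
(pc)² = E² − (m₀c²)² = (2949.6)² − (939.6)² = 7.817 × 10⁶ MeV², so pc = 2796 MeV.
λ = hc/(pc) = 1240 MeV·fm / 2796 MeV = 0.443 fm.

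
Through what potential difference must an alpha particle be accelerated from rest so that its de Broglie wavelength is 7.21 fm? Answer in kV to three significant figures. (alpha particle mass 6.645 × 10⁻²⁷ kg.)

p = h/λ = 6.626 × 10⁻³⁴ / 7.210 × 10⁻¹⁵ = 9.190 × 10⁻²⁰ kg·m/s.
KE = p²/(2m) = 6.355 × 10⁻¹³ J.
V = KE/2e = 6.355 × 10⁻¹³ / (2 × 1.602 × 10⁻¹⁹) = 1980 kV.

V = 1980 kV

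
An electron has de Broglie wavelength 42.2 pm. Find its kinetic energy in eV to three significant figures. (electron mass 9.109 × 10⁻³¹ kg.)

p = h/λ = 6.626 × 10⁻³⁴ / 4.220 × 10⁻¹¹ = 1.570 × 10⁻²³ kg·m/s.
KE = p²/(2m) = (1.570 × 10⁻²³)² / (2 × 9.109 × 10⁻³¹) = 1.353 × 10⁻¹⁶ J = 845 eV.

KE = 845 eV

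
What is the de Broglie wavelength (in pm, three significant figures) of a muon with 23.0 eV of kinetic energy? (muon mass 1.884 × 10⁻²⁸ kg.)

λ = 17.8 pm

KE = 23.0 eV = 3.685 × 10⁻¹⁸ J.
p = √(2mKE) = √(2 × 1.884 × 10⁻²⁸ × 3.685 × 10⁻¹⁸) = 3.726 × 10⁻²³ kg·m/s.
λ = h/p = 6.626 × 10⁻³⁴ / 3.726 × 10⁻²³ = 1.78 × 10⁻¹¹ m = 17.8 pm.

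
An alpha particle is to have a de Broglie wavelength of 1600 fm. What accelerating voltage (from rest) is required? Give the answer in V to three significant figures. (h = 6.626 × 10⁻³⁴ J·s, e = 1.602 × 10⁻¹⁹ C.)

p = h/λ = 6.626 × 10⁻³⁴ / 1.600 × 10⁻¹² = 4.141 × 10⁻²² kg·m/s.
KE = p²/(2m) = 1.290 × 10⁻¹⁷ J.
V = KE/2e = 1.290 × 10⁻¹⁷ / (2 × 1.602 × 10⁻¹⁹) = 40.3 V.

V = 40.3 V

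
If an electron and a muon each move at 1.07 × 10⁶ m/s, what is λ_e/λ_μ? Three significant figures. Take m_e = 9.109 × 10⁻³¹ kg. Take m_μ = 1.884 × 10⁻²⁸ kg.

λ_e/λ_μ = 207

At fixed v, p = mv so λ = h/(mv) ∝ 1/m.
λ_e/λ_μ = m_μ/m_e = 1.884 × 10⁻²⁸/9.109 × 10⁻³¹ = 207.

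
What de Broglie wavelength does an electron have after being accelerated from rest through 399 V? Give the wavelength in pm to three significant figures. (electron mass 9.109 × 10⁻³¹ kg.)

λ = 61.4 pm

KE = eV = 1.602 × 10⁻¹⁹ × 399.0 = 6.392 × 10⁻¹⁷ J.
p = √(2mKE) = √(2 × 9.109 × 10⁻³¹ × 6.392 × 10⁻¹⁷) = 1.079 × 10⁻²³ kg·m/s.
λ = h/p = 6.626 × 10⁻³⁴ / 1.079 × 10⁻²³ = 6.14 × 10⁻¹¹ m = 61.4 pm.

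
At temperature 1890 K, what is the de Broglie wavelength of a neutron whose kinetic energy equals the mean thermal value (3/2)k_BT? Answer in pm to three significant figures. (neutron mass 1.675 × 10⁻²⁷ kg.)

λ = 57.9 pm

KE = (3/2)k_BT = 1.5 × 1.381 × 10⁻²³ × 1890 = 3.915 × 10⁻²⁰ J.
p = √(2mKE) = √(2 × 1.675 × 10⁻²⁷ × 3.915 × 10⁻²⁰) = 1.145 × 10⁻²³ kg·m/s.
λ = h/p = 5.79 × 10⁻¹¹ m = 57.9 pm.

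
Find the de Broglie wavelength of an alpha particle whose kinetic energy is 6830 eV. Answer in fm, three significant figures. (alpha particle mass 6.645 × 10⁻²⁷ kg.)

KE = 6830 eV = 1.094 × 10⁻¹⁵ J.
p = √(2mKE) = √(2 × 6.645 × 10⁻²⁷ × 1.094 × 10⁻¹⁵) = 3.813 × 10⁻²¹ kg·m/s.
λ = h/p = 6.626 × 10⁻³⁴ / 3.813 × 10⁻²¹ = 1.74 × 10⁻¹³ m = 174 fm.

λ = 174 fm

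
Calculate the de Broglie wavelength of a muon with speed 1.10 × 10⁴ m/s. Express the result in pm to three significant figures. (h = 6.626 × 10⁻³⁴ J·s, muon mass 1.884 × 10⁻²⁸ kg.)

λ = 320 pm

p = mv = 1.884 × 10⁻²⁸ × 1.10 × 10⁴ = 2.072 × 10⁻²⁴ kg·m/s.
λ = h/p = 6.626 × 10⁻³⁴ / 2.072 × 10⁻²⁴ = 3.20 × 10⁻¹⁰ m = 320 pm.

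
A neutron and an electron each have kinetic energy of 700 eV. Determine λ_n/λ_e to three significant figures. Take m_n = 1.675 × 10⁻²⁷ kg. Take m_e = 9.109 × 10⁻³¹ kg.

At fixed KE, p = √(2mKE) so λ = h/p ∝ 1/√m.
λ_n/λ_e = √(m_e/m_n) = √(9.109 × 10⁻³¹/1.675 × 10⁻²⁷) = √(5.438 × 10⁻⁴) = 0.0233.

λ_n/λ_e = 0.0233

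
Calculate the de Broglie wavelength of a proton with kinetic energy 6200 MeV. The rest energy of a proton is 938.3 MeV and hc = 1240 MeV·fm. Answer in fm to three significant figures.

λ = 0.175 fm

Total energy E = KE + m₀c² = 6200 + 938.3 = 7138.3 MeV.
(pc)² = E² − (m₀c²)² = (7138.3)² − (938.3)² = 5.007 × 10⁷ MeV², so pc = 7076 MeV.
λ = hc/(pc) = 1240 MeV·fm / 7076 MeV = 0.175 fm.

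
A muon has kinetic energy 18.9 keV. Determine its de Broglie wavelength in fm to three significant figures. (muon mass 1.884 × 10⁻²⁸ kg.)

KE = 18.9 keV = 3.028 × 10⁻¹⁵ J.
p = √(2mKE) = √(2 × 1.884 × 10⁻²⁸ × 3.028 × 10⁻¹⁵) = 1.068 × 10⁻²¹ kg·m/s.
λ = h/p = 6.626 × 10⁻³⁴ / 1.068 × 10⁻²¹ = 6.20 × 10⁻¹³ m = 620 fm.

λ = 620 fm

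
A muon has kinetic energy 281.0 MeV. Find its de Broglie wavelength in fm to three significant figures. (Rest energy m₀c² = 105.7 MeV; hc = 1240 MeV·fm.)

λ = 3.33 fm

Total energy E = KE + m₀c² = 281.0 + 105.7 = 386.7 MeV.
(pc)² = E² − (m₀c²)² = (386.7)² − (105.7)² = 1.384 × 10⁵ MeV², so pc = 372.0 MeV.
λ = hc/(pc) = 1240 MeV·fm / 372.0 MeV = 3.33 fm.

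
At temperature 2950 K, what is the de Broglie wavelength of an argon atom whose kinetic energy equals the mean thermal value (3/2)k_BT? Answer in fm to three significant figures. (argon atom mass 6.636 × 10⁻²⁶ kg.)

λ = 7360 fm

KE = (3/2)k_BT = 1.5 × 1.381 × 10⁻²³ × 2950 = 6.111 × 10⁻²⁰ J.
p = √(2mKE) = √(2 × 6.636 × 10⁻²⁶ × 6.111 × 10⁻²⁰) = 9.006 × 10⁻²³ kg·m/s.
λ = h/p = 7.36 × 10⁻¹² m = 7360 fm.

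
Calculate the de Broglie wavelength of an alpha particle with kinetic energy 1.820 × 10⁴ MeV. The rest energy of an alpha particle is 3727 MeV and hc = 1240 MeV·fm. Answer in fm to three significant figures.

Total energy E = KE + m₀c² = 1.820 × 10⁴ + 3727 = 21927 MeV.
(pc)² = E² − (m₀c²)² = (21927)² − (3727)² = 4.669 × 10⁸ MeV², so pc = 2.161 × 10⁴ MeV.
λ = hc/(pc) = 1240 MeV·fm / 2.161 × 10⁴ MeV = 0.0574 fm.

λ = 0.0574 fm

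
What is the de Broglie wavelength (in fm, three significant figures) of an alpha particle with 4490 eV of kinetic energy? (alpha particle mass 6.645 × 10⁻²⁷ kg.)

KE = 4490 eV = 7.193 × 10⁻¹⁶ J.
p = √(2mKE) = √(2 × 6.645 × 10⁻²⁷ × 7.193 × 10⁻¹⁶) = 3.092 × 10⁻²¹ kg·m/s.
λ = h/p = 6.626 × 10⁻³⁴ / 3.092 × 10⁻²¹ = 2.14 × 10⁻¹³ m = 214 fm.

λ = 214 fm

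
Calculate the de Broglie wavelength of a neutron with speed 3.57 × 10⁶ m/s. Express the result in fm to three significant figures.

λ = 111 fm

p = mv = 1.675 × 10⁻²⁷ × 3.57 × 10⁶ = 5.980 × 10⁻²¹ kg·m/s.
λ = h/p = 6.626 × 10⁻³⁴ / 5.980 × 10⁻²¹ = 1.11 × 10⁻¹³ m = 111 fm.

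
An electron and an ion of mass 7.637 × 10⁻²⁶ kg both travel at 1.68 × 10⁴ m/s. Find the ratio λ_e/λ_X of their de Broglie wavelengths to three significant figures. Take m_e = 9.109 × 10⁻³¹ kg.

At fixed v, p = mv so λ = h/(mv) ∝ 1/m.
λ_e/λ_X = m_X/m_e = 7.637 × 10⁻²⁶/9.109 × 10⁻³¹ = 8.38 × 10⁴.

λ_e/λ_X = 8.38 × 10⁴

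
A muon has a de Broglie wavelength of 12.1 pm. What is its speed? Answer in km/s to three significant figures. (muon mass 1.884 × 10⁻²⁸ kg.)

p = h/λ = 6.626 × 10⁻³⁴ / 1.210 × 10⁻¹¹ = 5.476 × 10⁻²³ kg·m/s.
v = p/m = 5.476 × 10⁻²³ / 1.884 × 10⁻²⁸ = 2.91 × 10⁵ m/s = 291 km/s.

v = 291 km/s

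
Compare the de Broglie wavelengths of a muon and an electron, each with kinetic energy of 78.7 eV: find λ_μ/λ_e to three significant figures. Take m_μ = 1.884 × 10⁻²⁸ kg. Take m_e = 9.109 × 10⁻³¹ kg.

λ_μ/λ_e = 0.0695

At fixed KE, p = √(2mKE) so λ = h/p ∝ 1/√m.
λ_μ/λ_e = √(m_e/m_μ) = √(9.109 × 10⁻³¹/1.884 × 10⁻²⁸) = √(4.835 × 10⁻³) = 0.0695.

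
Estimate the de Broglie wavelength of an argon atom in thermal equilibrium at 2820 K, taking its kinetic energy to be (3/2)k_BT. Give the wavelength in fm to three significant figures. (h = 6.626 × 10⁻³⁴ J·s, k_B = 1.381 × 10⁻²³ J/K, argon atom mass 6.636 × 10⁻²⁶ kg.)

KE = (3/2)k_BT = 1.5 × 1.381 × 10⁻²³ × 2820 = 5.842 × 10⁻²⁰ J.
p = √(2mKE) = √(2 × 6.636 × 10⁻²⁶ × 5.842 × 10⁻²⁰) = 8.805 × 10⁻²³ kg·m/s.
λ = h/p = 7.53 × 10⁻¹² m = 7530 fm.

λ = 7530 fm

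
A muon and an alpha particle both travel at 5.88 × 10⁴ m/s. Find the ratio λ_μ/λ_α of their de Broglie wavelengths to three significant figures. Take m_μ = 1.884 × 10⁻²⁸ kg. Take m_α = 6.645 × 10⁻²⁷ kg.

λ_μ/λ_α = 35.3

At fixed v, p = mv so λ = h/(mv) ∝ 1/m.
λ_μ/λ_α = m_α/m_μ = 6.645 × 10⁻²⁷/1.884 × 10⁻²⁸ = 35.3.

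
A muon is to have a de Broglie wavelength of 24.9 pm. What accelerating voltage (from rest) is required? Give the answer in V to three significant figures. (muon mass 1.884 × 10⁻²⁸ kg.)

p = h/λ = 6.626 × 10⁻³⁴ / 2.490 × 10⁻¹¹ = 2.661 × 10⁻²³ kg·m/s.
KE = p²/(2m) = 1.879 × 10⁻¹⁸ J.
V = KE/e = 1.879 × 10⁻¹⁸ / (1.602 × 10⁻¹⁹) = 11.7 V.

V = 11.7 V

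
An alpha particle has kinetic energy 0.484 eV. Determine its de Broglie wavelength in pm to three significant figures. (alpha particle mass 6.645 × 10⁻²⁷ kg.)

KE = 0.484 eV = 7.754 × 10⁻²⁰ J.
p = √(2mKE) = √(2 × 6.645 × 10⁻²⁷ × 7.754 × 10⁻²⁰) = 3.210 × 10⁻²³ kg·m/s.
λ = h/p = 6.626 × 10⁻³⁴ / 3.210 × 10⁻²³ = 2.06 × 10⁻¹¹ m = 20.6 pm.

λ = 20.6 pm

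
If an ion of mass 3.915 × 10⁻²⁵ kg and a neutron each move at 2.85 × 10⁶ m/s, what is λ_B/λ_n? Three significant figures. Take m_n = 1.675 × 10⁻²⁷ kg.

λ_B/λ_n = 4.28 × 10⁻³

At fixed v, p = mv so λ = h/(mv) ∝ 1/m.
λ_B/λ_n = m_n/m_B = 1.675 × 10⁻²⁷/3.915 × 10⁻²⁵ = 4.28 × 10⁻³.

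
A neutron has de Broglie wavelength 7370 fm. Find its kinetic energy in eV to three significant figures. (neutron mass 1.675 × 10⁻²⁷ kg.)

p = h/λ = 6.626 × 10⁻³⁴ / 7.370 × 10⁻¹² = 8.991 × 10⁻²³ kg·m/s.
KE = p²/(2m) = (8.991 × 10⁻²³)² / (2 × 1.675 × 10⁻²⁷) = 2.413 × 10⁻¹⁸ J = 15.1 eV.

KE = 15.1 eV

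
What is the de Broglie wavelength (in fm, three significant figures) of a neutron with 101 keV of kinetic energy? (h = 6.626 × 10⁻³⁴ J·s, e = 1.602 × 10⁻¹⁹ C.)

λ = 90.0 fm

KE = 101 keV = 1.618 × 10⁻¹⁴ J.
p = √(2mKE) = √(2 × 1.675 × 10⁻²⁷ × 1.618 × 10⁻¹⁴) = 7.362 × 10⁻²¹ kg·m/s.
λ = h/p = 6.626 × 10⁻³⁴ / 7.362 × 10⁻²¹ = 9.00 × 10⁻¹⁴ m = 90.0 fm.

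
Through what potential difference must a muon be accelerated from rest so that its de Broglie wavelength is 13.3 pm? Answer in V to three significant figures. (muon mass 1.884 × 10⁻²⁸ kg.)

p = h/λ = 6.626 × 10⁻³⁴ / 1.330 × 10⁻¹¹ = 4.982 × 10⁻²³ kg·m/s.
KE = p²/(2m) = 6.587 × 10⁻¹⁸ J.
V = KE/e = 6.587 × 10⁻¹⁸ / (1.602 × 10⁻¹⁹) = 41.1 V.

V = 41.1 V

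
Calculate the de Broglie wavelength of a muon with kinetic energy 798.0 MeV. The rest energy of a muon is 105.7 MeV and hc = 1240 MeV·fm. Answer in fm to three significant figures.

λ = 1.38 fm

Total energy E = KE + m₀c² = 798.0 + 105.7 = 903.7 MeV.
(pc)² = E² − (m₀c²)² = (903.7)² − (105.7)² = 8.055 × 10⁵ MeV², so pc = 897.5 MeV.
λ = hc/(pc) = 1240 MeV·fm / 897.5 MeV = 1.38 fm.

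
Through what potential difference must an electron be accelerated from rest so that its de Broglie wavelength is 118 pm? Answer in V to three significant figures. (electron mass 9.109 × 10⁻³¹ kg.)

V = 108 V

p = h/λ = 6.626 × 10⁻³⁴ / 1.180 × 10⁻¹⁰ = 5.615 × 10⁻²⁴ kg·m/s.
KE = p²/(2m) = 1.731 × 10⁻¹⁷ J.
V = KE/e = 1.731 × 10⁻¹⁷ / (1.602 × 10⁻¹⁹) = 108 V.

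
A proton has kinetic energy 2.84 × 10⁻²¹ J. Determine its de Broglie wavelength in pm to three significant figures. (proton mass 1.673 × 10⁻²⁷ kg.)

λ = 215 pm

p = √(2mKE) = √(2 × 1.673 × 10⁻²⁷ × 2.840 × 10⁻²¹) = 3.083 × 10⁻²⁴ kg·m/s.
λ = h/p = 6.626 × 10⁻³⁴ / 3.083 × 10⁻²⁴ = 2.15 × 10⁻¹⁰ m = 215 pm.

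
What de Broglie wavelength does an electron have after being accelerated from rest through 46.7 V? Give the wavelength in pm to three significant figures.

KE = eV = 1.602 × 10⁻¹⁹ × 46.70 = 7.481 × 10⁻¹⁸ J.
p = √(2mKE) = √(2 × 9.109 × 10⁻³¹ × 7.481 × 10⁻¹⁸) = 3.692 × 10⁻²⁴ kg·m/s.
λ = h/p = 6.626 × 10⁻³⁴ / 3.692 × 10⁻²⁴ = 1.79 × 10⁻¹⁰ m = 179 pm.

λ = 179 pm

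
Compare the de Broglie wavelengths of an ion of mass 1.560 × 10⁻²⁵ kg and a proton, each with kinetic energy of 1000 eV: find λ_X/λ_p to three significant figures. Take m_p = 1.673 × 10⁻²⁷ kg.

At fixed KE, p = √(2mKE) so λ = h/p ∝ 1/√m.
λ_X/λ_p = √(m_p/m_X) = √(1.673 × 10⁻²⁷/1.560 × 10⁻²⁵) = √(0.01072) = 0.104.

λ_X/λ_p = 0.104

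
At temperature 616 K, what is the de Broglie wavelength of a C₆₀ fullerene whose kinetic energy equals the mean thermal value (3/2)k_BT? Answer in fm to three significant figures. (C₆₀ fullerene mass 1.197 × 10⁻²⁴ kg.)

λ = 3790 fm

KE = (3/2)k_BT = 1.5 × 1.381 × 10⁻²³ × 616 = 1.276 × 10⁻²⁰ J.
p = √(2mKE) = √(2 × 1.197 × 10⁻²⁴ × 1.276 × 10⁻²⁰) = 1.748 × 10⁻²² kg·m/s.
λ = h/p = 3.79 × 10⁻¹² m = 3790 fm.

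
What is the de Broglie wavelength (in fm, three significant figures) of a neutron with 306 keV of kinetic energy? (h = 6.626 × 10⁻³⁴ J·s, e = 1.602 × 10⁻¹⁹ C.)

λ = 51.7 fm

KE = 306 keV = 4.902 × 10⁻¹⁴ J.
p = √(2mKE) = √(2 × 1.675 × 10⁻²⁷ × 4.902 × 10⁻¹⁴) = 1.281 × 10⁻²⁰ kg·m/s.
λ = h/p = 6.626 × 10⁻³⁴ / 1.281 × 10⁻²⁰ = 5.17 × 10⁻¹⁴ m = 51.7 fm.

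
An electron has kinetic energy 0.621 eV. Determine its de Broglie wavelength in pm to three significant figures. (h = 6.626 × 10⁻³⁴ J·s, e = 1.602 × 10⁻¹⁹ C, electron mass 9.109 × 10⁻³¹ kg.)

λ = 1560 pm

KE = 0.621 eV = 9.948 × 10⁻²⁰ J.
p = √(2mKE) = √(2 × 9.109 × 10⁻³¹ × 9.948 × 10⁻²⁰) = 4.257 × 10⁻²⁵ kg·m/s.
λ = h/p = 6.626 × 10⁻³⁴ / 4.257 × 10⁻²⁵ = 1.56 × 10⁻⁹ m = 1560 pm.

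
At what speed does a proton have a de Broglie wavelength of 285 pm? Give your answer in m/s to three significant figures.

v = 1390 m/s

p = h/λ = 6.626 × 10⁻³⁴ / 2.850 × 10⁻¹⁰ = 2.325 × 10⁻²⁴ kg·m/s.
v = p/m = 2.325 × 10⁻²⁴ / 1.673 × 10⁻²⁷ = 1.39 × 10³ m/s = 1390 m/s.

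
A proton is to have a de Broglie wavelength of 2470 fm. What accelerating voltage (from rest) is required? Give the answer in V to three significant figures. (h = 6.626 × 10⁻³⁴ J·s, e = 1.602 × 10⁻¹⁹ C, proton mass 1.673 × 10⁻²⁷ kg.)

p = h/λ = 6.626 × 10⁻³⁴ / 2.470 × 10⁻¹² = 2.683 × 10⁻²² kg·m/s.
KE = p²/(2m) = 2.151 × 10⁻¹⁷ J.
V = KE/e = 2.151 × 10⁻¹⁷ / (1.602 × 10⁻¹⁹) = 134 V.

V = 134 V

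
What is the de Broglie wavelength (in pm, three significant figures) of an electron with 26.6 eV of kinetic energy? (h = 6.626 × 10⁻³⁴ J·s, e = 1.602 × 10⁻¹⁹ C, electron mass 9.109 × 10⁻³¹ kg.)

KE = 26.6 eV = 4.261 × 10⁻¹⁸ J.
p = √(2mKE) = √(2 × 9.109 × 10⁻³¹ × 4.261 × 10⁻¹⁸) = 2.786 × 10⁻²⁴ kg·m/s.
λ = h/p = 6.626 × 10⁻³⁴ / 2.786 × 10⁻²⁴ = 2.38 × 10⁻¹⁰ m = 238 pm.

λ = 238 pm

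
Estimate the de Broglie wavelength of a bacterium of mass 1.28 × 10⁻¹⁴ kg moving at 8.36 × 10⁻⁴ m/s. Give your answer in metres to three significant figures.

p = mv = 1.28 × 10⁻¹⁴ × 8.36 × 10⁻⁴ = 1.070 × 10⁻¹⁷ kg·m/s.
λ = h/p = 6.626 × 10⁻³⁴ / 1.070 × 10⁻¹⁷ = 6.19 × 10⁻¹⁷ m.

λ = 6.19 × 10⁻¹⁷ m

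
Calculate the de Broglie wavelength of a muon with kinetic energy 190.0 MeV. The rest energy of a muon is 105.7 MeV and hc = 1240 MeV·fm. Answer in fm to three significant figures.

λ = 4.49 fm

Total energy E = KE + m₀c² = 190.0 + 105.7 = 295.7 MeV.
(pc)² = E² − (m₀c²)² = (295.7)² − (105.7)² = 7.627 × 10⁴ MeV², so pc = 276.2 MeV.
λ = hc/(pc) = 1240 MeV·fm / 276.2 MeV = 4.49 fm.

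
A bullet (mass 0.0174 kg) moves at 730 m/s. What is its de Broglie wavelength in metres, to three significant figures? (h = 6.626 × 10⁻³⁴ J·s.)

p = mv = 0.0174 × 730 = 1.270 × 10¹ kg·m/s.
λ = h/p = 6.626 × 10⁻³⁴ / 1.270 × 10¹ = 5.22 × 10⁻³⁵ m.

λ = 5.22 × 10⁻³⁵ m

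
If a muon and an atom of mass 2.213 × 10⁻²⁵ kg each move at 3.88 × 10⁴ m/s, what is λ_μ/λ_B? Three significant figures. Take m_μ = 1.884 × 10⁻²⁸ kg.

λ_μ/λ_B = 1170

At fixed v, p = mv so λ = h/(mv) ∝ 1/m.
λ_μ/λ_B = m_B/m_μ = 2.213 × 10⁻²⁵/1.884 × 10⁻²⁸ = 1170.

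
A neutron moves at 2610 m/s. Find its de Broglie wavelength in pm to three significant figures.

λ = 152 pm

p = mv = 1.675 × 10⁻²⁷ × 2610 = 4.372 × 10⁻²⁴ kg·m/s.
λ = h/p = 6.626 × 10⁻³⁴ / 4.372 × 10⁻²⁴ = 1.52 × 10⁻¹⁰ m = 152 pm.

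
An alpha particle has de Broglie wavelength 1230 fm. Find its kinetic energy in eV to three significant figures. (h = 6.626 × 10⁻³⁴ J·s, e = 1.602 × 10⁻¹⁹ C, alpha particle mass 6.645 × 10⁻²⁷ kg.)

KE = 136 eV

p = h/λ = 6.626 × 10⁻³⁴ / 1.230 × 10⁻¹² = 5.387 × 10⁻²² kg·m/s.
KE = p²/(2m) = (5.387 × 10⁻²²)² / (2 × 6.645 × 10⁻²⁷) = 2.184 × 10⁻¹⁷ J = 136 eV.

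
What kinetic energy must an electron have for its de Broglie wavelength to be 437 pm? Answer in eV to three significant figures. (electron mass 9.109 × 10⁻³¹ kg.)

p = h/λ = 6.626 × 10⁻³⁴ / 4.370 × 10⁻¹⁰ = 1.516 × 10⁻²⁴ kg·m/s.
KE = p²/(2m) = (1.516 × 10⁻²⁴)² / (2 × 9.109 × 10⁻³¹) = 1.262 × 10⁻¹⁸ J = 7.88 eV.

KE = 7.88 eV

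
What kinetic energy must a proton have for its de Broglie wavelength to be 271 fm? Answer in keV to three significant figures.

KE = 11.2 keV

p = h/λ = 6.626 × 10⁻³⁴ / 2.710 × 10⁻¹³ = 2.445 × 10⁻²¹ kg·m/s.
KE = p²/(2m) = (2.445 × 10⁻²¹)² / (2 × 1.673 × 10⁻²⁷) = 1.787 × 10⁻¹⁵ J = 11.2 keV.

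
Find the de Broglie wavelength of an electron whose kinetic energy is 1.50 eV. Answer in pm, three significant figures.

λ = 1000 pm

KE = 1.50 eV = 2.403 × 10⁻¹⁹ J.
p = √(2mKE) = √(2 × 9.109 × 10⁻³¹ × 2.403 × 10⁻¹⁹) = 6.616 × 10⁻²⁵ kg·m/s.
λ = h/p = 6.626 × 10⁻³⁴ / 6.616 × 10⁻²⁵ = 1.00 × 10⁻⁹ m = 1000 pm.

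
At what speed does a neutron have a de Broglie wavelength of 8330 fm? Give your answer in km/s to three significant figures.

p = h/λ = 6.626 × 10⁻³⁴ / 8.330 × 10⁻¹² = 7.954 × 10⁻²³ kg·m/s.
v = p/m = 7.954 × 10⁻²³ / 1.675 × 10⁻²⁷ = 4.75 × 10⁴ m/s = 47.5 km/s.

v = 47.5 km/s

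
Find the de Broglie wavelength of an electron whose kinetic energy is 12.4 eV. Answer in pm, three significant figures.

λ = 348 pm

KE = 12.4 eV = 1.986 × 10⁻¹⁸ J.
p = √(2mKE) = √(2 × 9.109 × 10⁻³¹ × 1.986 × 10⁻¹⁸) = 1.902 × 10⁻²⁴ kg·m/s.
λ = h/p = 6.626 × 10⁻³⁴ / 1.902 × 10⁻²⁴ = 3.48 × 10⁻¹⁰ m = 348 pm.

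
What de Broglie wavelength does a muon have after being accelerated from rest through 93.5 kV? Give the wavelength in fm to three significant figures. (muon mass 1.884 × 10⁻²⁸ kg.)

KE = eV = 1.602 × 10⁻¹⁹ × 9.350 × 10⁴ = 1.498 × 10⁻¹⁴ J.
p = √(2mKE) = √(2 × 1.884 × 10⁻²⁸ × 1.498 × 10⁻¹⁴) = 2.376 × 10⁻²¹ kg·m/s.
λ = h/p = 6.626 × 10⁻³⁴ / 2.376 × 10⁻²¹ = 2.79 × 10⁻¹³ m = 279 fm.

λ = 279 fm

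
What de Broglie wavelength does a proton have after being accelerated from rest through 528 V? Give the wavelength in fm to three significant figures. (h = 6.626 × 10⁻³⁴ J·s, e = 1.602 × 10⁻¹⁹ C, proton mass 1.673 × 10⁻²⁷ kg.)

KE = eV = 1.602 × 10⁻¹⁹ × 528.0 = 8.459 × 10⁻¹⁷ J.
p = √(2mKE) = √(2 × 1.673 × 10⁻²⁷ × 8.459 × 10⁻¹⁷) = 5.320 × 10⁻²² kg·m/s.
λ = h/p = 6.626 × 10⁻³⁴ / 5.320 × 10⁻²² = 1.25 × 10⁻¹² m = 1250 fm.

λ = 1250 fm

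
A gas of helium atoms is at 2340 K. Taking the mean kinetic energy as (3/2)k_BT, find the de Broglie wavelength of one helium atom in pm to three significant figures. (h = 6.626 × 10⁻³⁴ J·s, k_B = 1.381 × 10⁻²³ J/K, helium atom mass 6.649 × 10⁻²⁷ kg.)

KE = (3/2)k_BT = 1.5 × 1.381 × 10⁻²³ × 2340 = 4.847 × 10⁻²⁰ J.
p = √(2mKE) = √(2 × 6.649 × 10⁻²⁷ × 4.847 × 10⁻²⁰) = 2.539 × 10⁻²³ kg·m/s.
λ = h/p = 2.61 × 10⁻¹¹ m = 26.1 pm.

λ = 26.1 pm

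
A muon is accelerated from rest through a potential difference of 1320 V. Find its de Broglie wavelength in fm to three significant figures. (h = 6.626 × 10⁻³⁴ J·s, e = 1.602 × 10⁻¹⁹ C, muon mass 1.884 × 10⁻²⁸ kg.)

λ = 2350 fm

KE = eV = 1.602 × 10⁻¹⁹ × 1320 = 2.115 × 10⁻¹⁶ J.
p = √(2mKE) = √(2 × 1.884 × 10⁻²⁸ × 2.115 × 10⁻¹⁶) = 2.823 × 10⁻²² kg·m/s.
λ = h/p = 6.626 × 10⁻³⁴ / 2.823 × 10⁻²² = 2.35 × 10⁻¹² m = 2350 fm.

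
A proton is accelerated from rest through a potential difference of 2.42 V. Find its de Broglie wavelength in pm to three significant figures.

λ = 18.4 pm

KE = eV = 1.602 × 10⁻¹⁹ × 2.420 = 3.877 × 10⁻¹⁹ J.
p = √(2mKE) = √(2 × 1.673 × 10⁻²⁷ × 3.877 × 10⁻¹⁹) = 3.602 × 10⁻²³ kg·m/s.
λ = h/p = 6.626 × 10⁻³⁴ / 3.602 × 10⁻²³ = 1.84 × 10⁻¹¹ m = 18.4 pm.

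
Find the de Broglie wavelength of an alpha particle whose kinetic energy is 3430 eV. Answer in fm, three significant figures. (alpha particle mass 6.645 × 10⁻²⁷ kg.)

λ = 245 fm

KE = 3430 eV = 5.495 × 10⁻¹⁶ J.
p = √(2mKE) = √(2 × 6.645 × 10⁻²⁷ × 5.495 × 10⁻¹⁶) = 2.702 × 10⁻²¹ kg·m/s.
λ = h/p = 6.626 × 10⁻³⁴ / 2.702 × 10⁻²¹ = 2.45 × 10⁻¹³ m = 245 fm.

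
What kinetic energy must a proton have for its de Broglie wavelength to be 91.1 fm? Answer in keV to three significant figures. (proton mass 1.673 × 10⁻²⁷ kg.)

KE = 98.7 keV

p = h/λ = 6.626 × 10⁻³⁴ / 9.110 × 10⁻¹⁴ = 7.273 × 10⁻²¹ kg·m/s.
KE = p²/(2m) = (7.273 × 10⁻²¹)² / (2 × 1.673 × 10⁻²⁷) = 1.581 × 10⁻¹⁴ J = 98.7 keV.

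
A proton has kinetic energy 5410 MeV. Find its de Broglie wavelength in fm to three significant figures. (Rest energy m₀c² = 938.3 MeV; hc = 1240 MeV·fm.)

Total energy E = KE + m₀c² = 5410 + 938.3 = 6348.3 MeV.
(pc)² = E² − (m₀c²)² = (6348.3)² − (938.3)² = 3.942 × 10⁷ MeV², so pc = 6279 MeV.
λ = hc/(pc) = 1240 MeV·fm / 6279 MeV = 0.197 fm.

λ = 0.197 fm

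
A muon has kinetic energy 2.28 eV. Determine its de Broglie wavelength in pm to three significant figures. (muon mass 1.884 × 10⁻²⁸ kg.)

λ = 56.5 pm

KE = 2.28 eV = 3.653 × 10⁻¹⁹ J.
p = √(2mKE) = √(2 × 1.884 × 10⁻²⁸ × 3.653 × 10⁻¹⁹) = 1.173 × 10⁻²³ kg·m/s.
λ = h/p = 6.626 × 10⁻³⁴ / 1.173 × 10⁻²³ = 5.65 × 10⁻¹¹ m = 56.5 pm.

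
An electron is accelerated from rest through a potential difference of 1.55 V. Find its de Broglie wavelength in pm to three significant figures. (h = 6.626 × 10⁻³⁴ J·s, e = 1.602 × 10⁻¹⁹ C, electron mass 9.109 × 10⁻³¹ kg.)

λ = 985 pm

KE = eV = 1.602 × 10⁻¹⁹ × 1.550 = 2.483 × 10⁻¹⁹ J.
p = √(2mKE) = √(2 × 9.109 × 10⁻³¹ × 2.483 × 10⁻¹⁹) = 6.726 × 10⁻²⁵ kg·m/s.
λ = h/p = 6.626 × 10⁻³⁴ / 6.726 × 10⁻²⁵ = 9.85 × 10⁻¹⁰ m = 985 pm.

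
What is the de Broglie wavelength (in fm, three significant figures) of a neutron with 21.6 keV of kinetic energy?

KE = 21.6 keV = 3.460 × 10⁻¹⁵ J.
p = √(2mKE) = √(2 × 1.675 × 10⁻²⁷ × 3.460 × 10⁻¹⁵) = 3.405 × 10⁻²¹ kg·m/s.
λ = h/p = 6.626 × 10⁻³⁴ / 3.405 × 10⁻²¹ = 1.95 × 10⁻¹³ m = 195 fm.

λ = 195 fm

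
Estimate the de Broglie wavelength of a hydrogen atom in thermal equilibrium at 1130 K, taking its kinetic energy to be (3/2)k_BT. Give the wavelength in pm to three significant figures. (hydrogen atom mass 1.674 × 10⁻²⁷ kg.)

KE = (3/2)k_BT = 1.5 × 1.381 × 10⁻²³ × 1130 = 2.341 × 10⁻²⁰ J.
p = √(2mKE) = √(2 × 1.674 × 10⁻²⁷ × 2.341 × 10⁻²⁰) = 8.853 × 10⁻²⁴ kg·m/s.
λ = h/p = 7.48 × 10⁻¹¹ m = 74.8 pm.

λ = 74.8 pm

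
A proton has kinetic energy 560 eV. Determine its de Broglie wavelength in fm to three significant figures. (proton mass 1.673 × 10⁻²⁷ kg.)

KE = 560 eV = 8.971 × 10⁻¹⁷ J.
p = √(2mKE) = √(2 × 1.673 × 10⁻²⁷ × 8.971 × 10⁻¹⁷) = 5.479 × 10⁻²² kg·m/s.
λ = h/p = 6.626 × 10⁻³⁴ / 5.479 × 10⁻²² = 1.21 × 10⁻¹² m = 1210 fm.

λ = 1210 fm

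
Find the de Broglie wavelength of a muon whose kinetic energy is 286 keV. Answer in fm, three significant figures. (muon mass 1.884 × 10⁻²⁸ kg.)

λ = 159 fm

KE = 286 keV = 4.582 × 10⁻¹⁴ J.
p = √(2mKE) = √(2 × 1.884 × 10⁻²⁸ × 4.582 × 10⁻¹⁴) = 4.155 × 10⁻²¹ kg·m/s.
λ = h/p = 6.626 × 10⁻³⁴ / 4.155 × 10⁻²¹ = 1.59 × 10⁻¹³ m = 159 fm.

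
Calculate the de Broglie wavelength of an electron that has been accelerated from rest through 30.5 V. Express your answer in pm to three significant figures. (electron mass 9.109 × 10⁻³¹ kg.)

KE = eV = 1.602 × 10⁻¹⁹ × 30.50 = 4.886 × 10⁻¹⁸ J.
p = √(2mKE) = √(2 × 9.109 × 10⁻³¹ × 4.886 × 10⁻¹⁸) = 2.984 × 10⁻²⁴ kg·m/s.
λ = h/p = 6.626 × 10⁻³⁴ / 2.984 × 10⁻²⁴ = 2.22 × 10⁻¹⁰ m = 222 pm.

λ = 222 pm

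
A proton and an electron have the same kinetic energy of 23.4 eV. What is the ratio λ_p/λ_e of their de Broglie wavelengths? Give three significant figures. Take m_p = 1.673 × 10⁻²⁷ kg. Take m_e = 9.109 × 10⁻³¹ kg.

λ_p/λ_e = 0.0233

At fixed KE, p = √(2mKE) so λ = h/p ∝ 1/√m.
λ_p/λ_e = √(m_e/m_p) = √(9.109 × 10⁻³¹/1.673 × 10⁻²⁷) = √(5.445 × 10⁻⁴) = 0.0233.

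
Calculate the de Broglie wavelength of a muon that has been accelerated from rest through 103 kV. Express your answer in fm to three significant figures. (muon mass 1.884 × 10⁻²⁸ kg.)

λ = 266 fm

KE = eV = 1.602 × 10⁻¹⁹ × 1.030 × 10⁵ = 1.650 × 10⁻¹⁴ J.
p = √(2mKE) = √(2 × 1.884 × 10⁻²⁸ × 1.650 × 10⁻¹⁴) = 2.493 × 10⁻²¹ kg·m/s.
λ = h/p = 6.626 × 10⁻³⁴ / 2.493 × 10⁻²¹ = 2.66 × 10⁻¹³ m = 266 fm.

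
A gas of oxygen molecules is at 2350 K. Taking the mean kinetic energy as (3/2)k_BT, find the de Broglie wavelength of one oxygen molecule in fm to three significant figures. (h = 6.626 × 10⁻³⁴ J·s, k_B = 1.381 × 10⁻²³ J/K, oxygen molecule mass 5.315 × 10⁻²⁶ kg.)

λ = 9210 fm

KE = (3/2)k_BT = 1.5 × 1.381 × 10⁻²³ × 2350 = 4.868 × 10⁻²⁰ J.
p = √(2mKE) = √(2 × 5.315 × 10⁻²⁶ × 4.868 × 10⁻²⁰) = 7.194 × 10⁻²³ kg·m/s.
λ = h/p = 9.21 × 10⁻¹² m = 9210 fm.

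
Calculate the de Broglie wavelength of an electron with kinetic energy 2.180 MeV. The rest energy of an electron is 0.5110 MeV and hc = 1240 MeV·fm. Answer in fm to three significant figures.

Total energy E = KE + m₀c² = 2.180 + 0.5110 = 2.6910 MeV.
(pc)² = E² − (m₀c²)² = (2.6910)² − (0.5110)² = 6.980 MeV², so pc = 2.642 MeV.
λ = hc/(pc) = 1240 MeV·fm / 2.642 MeV = 469 fm.

λ = 469 fm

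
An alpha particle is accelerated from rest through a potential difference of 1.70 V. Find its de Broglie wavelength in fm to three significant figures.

λ = 7790 fm

KE = 2eV = 2 × 1.602 × 10⁻¹⁹ × 1.700 = 5.447 × 10⁻¹⁹ J.
p = √(2mKE) = √(2 × 6.645 × 10⁻²⁷ × 5.447 × 10⁻¹⁹) = 8.508 × 10⁻²³ kg·m/s.
λ = h/p = 6.626 × 10⁻³⁴ / 8.508 × 10⁻²³ = 7.79 × 10⁻¹² m = 7790 fm.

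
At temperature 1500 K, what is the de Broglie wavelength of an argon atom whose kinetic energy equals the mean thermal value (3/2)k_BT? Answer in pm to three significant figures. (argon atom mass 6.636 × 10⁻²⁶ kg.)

KE = (3/2)k_BT = 1.5 × 1.381 × 10⁻²³ × 1500 = 3.107 × 10⁻²⁰ J.
p = √(2mKE) = √(2 × 6.636 × 10⁻²⁶ × 3.107 × 10⁻²⁰) = 6.422 × 10⁻²³ kg·m/s.
λ = h/p = 1.03 × 10⁻¹¹ m = 10.3 pm.

λ = 10.3 pm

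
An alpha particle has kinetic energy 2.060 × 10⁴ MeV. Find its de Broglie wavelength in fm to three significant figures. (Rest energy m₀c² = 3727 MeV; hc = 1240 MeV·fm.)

λ = 0.0516 fm

Total energy E = KE + m₀c² = 2.060 × 10⁴ + 3727 = 24327 MeV.
(pc)² = E² − (m₀c²)² = (24327)² − (3727)² = 5.779 × 10⁸ MeV², so pc = 2.404 × 10⁴ MeV.
λ = hc/(pc) = 1240 MeV·fm / 2.404 × 10⁴ MeV = 0.0516 fm.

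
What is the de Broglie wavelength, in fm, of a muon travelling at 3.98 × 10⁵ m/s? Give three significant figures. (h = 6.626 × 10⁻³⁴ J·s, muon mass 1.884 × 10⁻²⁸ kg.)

p = mv = 1.884 × 10⁻²⁸ × 3.98 × 10⁵ = 7.498 × 10⁻²³ kg·m/s.
λ = h/p = 6.626 × 10⁻³⁴ / 7.498 × 10⁻²³ = 8.84 × 10⁻¹² m = 8840 fm.

λ = 8840 fm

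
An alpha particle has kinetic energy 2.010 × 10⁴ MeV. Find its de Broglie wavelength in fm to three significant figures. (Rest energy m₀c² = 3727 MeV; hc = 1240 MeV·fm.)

Total energy E = KE + m₀c² = 2.010 × 10⁴ + 3727 = 23827 MeV.
(pc)² = E² − (m₀c²)² = (23827)² − (3727)² = 5.538 × 10⁸ MeV², so pc = 2.353 × 10⁴ MeV.
λ = hc/(pc) = 1240 MeV·fm / 2.353 × 10⁴ MeV = 0.0527 fm.

λ = 0.0527 fm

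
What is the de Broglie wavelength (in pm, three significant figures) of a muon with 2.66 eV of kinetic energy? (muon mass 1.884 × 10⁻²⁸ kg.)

λ = 52.3 pm

KE = 2.66 eV = 4.261 × 10⁻¹⁹ J.
p = √(2mKE) = √(2 × 1.884 × 10⁻²⁸ × 4.261 × 10⁻¹⁹) = 1.267 × 10⁻²³ kg·m/s.
λ = h/p = 6.626 × 10⁻³⁴ / 1.267 × 10⁻²³ = 5.23 × 10⁻¹¹ m = 52.3 pm.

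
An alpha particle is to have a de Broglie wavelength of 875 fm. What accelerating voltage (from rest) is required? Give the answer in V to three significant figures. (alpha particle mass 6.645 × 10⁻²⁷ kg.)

V = 135 V

p = h/λ = 6.626 × 10⁻³⁴ / 8.750 × 10⁻¹³ = 7.573 × 10⁻²² kg·m/s.
KE = p²/(2m) = 4.315 × 10⁻¹⁷ J.
V = KE/2e = 4.315 × 10⁻¹⁷ / (2 × 1.602 × 10⁻¹⁹) = 135 V.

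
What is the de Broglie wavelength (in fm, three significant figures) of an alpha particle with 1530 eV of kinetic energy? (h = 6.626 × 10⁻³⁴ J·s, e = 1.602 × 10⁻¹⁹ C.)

KE = 1530 eV = 2.451 × 10⁻¹⁶ J.
p = √(2mKE) = √(2 × 6.645 × 10⁻²⁷ × 2.451 × 10⁻¹⁶) = 1.805 × 10⁻²¹ kg·m/s.
λ = h/p = 6.626 × 10⁻³⁴ / 1.805 × 10⁻²¹ = 3.67 × 10⁻¹³ m = 367 fm.

λ = 367 fm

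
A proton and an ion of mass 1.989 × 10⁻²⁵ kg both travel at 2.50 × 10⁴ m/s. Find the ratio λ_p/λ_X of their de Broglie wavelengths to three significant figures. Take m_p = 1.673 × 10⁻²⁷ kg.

λ_p/λ_X = 119

At fixed v, p = mv so λ = h/(mv) ∝ 1/m.
λ_p/λ_X = m_X/m_p = 1.989 × 10⁻²⁵/1.673 × 10⁻²⁷ = 119.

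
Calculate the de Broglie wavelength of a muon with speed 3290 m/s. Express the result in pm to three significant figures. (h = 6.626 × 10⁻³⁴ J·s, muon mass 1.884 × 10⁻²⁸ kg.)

λ = 1070 pm

p = mv = 1.884 × 10⁻²⁸ × 3290 = 6.198 × 10⁻²⁵ kg·m/s.
λ = h/p = 6.626 × 10⁻³⁴ / 6.198 × 10⁻²⁵ = 1.07 × 10⁻⁹ m = 1070 pm.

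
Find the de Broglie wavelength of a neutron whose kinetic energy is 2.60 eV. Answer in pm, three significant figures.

λ = 17.7 pm

KE = 2.60 eV = 4.165 × 10⁻¹⁹ J.
p = √(2mKE) = √(2 × 1.675 × 10⁻²⁷ × 4.165 × 10⁻¹⁹) = 3.735 × 10⁻²³ kg·m/s.
λ = h/p = 6.626 × 10⁻³⁴ / 3.735 × 10⁻²³ = 1.77 × 10⁻¹¹ m = 17.7 pm.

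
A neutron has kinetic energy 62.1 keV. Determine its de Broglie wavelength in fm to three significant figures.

KE = 62.1 keV = 9.948 × 10⁻¹⁵ J.
p = √(2mKE) = √(2 × 1.675 × 10⁻²⁷ × 9.948 × 10⁻¹⁵) = 5.773 × 10⁻²¹ kg·m/s.
λ = h/p = 6.626 × 10⁻³⁴ / 5.773 × 10⁻²¹ = 1.15 × 10⁻¹³ m = 115 fm.

λ = 115 fm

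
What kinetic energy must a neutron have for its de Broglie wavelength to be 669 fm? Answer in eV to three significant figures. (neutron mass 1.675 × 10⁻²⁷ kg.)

p = h/λ = 6.626 × 10⁻³⁴ / 6.690 × 10⁻¹³ = 9.904 × 10⁻²² kg·m/s.
KE = p²/(2m) = (9.904 × 10⁻²²)² / (2 × 1.675 × 10⁻²⁷) = 2.928 × 10⁻¹⁶ J = 1830 eV.

KE = 1830 eV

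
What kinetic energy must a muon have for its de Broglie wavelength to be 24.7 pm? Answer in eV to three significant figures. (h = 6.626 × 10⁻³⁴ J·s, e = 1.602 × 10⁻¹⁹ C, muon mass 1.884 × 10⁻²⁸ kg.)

KE = 11.9 eV

p = h/λ = 6.626 × 10⁻³⁴ / 2.470 × 10⁻¹¹ = 2.683 × 10⁻²³ kg·m/s.
KE = p²/(2m) = (2.683 × 10⁻²³)² / (2 × 1.884 × 10⁻²⁸) = 1.910 × 10⁻¹⁸ J = 11.9 eV.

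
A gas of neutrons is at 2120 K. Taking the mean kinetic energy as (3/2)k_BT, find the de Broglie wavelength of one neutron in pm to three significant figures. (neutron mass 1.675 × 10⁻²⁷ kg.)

λ = 54.6 pm

KE = (3/2)k_BT = 1.5 × 1.381 × 10⁻²³ × 2120 = 4.392 × 10⁻²⁰ J.
p = √(2mKE) = √(2 × 1.675 × 10⁻²⁷ × 4.392 × 10⁻²⁰) = 1.213 × 10⁻²³ kg·m/s.
λ = h/p = 5.46 × 10⁻¹¹ m = 54.6 pm.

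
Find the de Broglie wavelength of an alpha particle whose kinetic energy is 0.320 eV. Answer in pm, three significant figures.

KE = 0.320 eV = 5.126 × 10⁻²⁰ J.
p = √(2mKE) = √(2 × 6.645 × 10⁻²⁷ × 5.126 × 10⁻²⁰) = 2.610 × 10⁻²³ kg·m/s.
λ = h/p = 6.626 × 10⁻³⁴ / 2.610 × 10⁻²³ = 2.54 × 10⁻¹¹ m = 25.4 pm.

λ = 25.4 pm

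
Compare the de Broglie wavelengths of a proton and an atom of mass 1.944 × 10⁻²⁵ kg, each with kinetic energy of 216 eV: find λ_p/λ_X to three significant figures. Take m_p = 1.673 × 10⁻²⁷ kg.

At fixed KE, p = √(2mKE) so λ = h/p ∝ 1/√m.
λ_p/λ_X = √(m_X/m_p) = √(1.944 × 10⁻²⁵/1.673 × 10⁻²⁷) = √(116.2) = 10.8.

λ_p/λ_X = 10.8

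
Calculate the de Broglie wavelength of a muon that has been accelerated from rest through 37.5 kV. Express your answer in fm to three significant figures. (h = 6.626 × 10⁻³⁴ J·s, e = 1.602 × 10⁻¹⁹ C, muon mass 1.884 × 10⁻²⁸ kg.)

KE = eV = 1.602 × 10⁻¹⁹ × 3.750 × 10⁴ = 6.008 × 10⁻¹⁵ J.
p = √(2mKE) = √(2 × 1.884 × 10⁻²⁸ × 6.008 × 10⁻¹⁵) = 1.505 × 10⁻²¹ kg·m/s.
λ = h/p = 6.626 × 10⁻³⁴ / 1.505 × 10⁻²¹ = 4.40 × 10⁻¹³ m = 440 fm.

λ = 440 fm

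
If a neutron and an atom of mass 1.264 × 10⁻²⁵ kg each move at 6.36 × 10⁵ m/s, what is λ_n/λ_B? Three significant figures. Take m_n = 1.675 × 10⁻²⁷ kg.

At fixed v, p = mv so λ = h/(mv) ∝ 1/m.
λ_n/λ_B = m_B/m_n = 1.264 × 10⁻²⁵/1.675 × 10⁻²⁷ = 75.5.

λ_n/λ_B = 75.5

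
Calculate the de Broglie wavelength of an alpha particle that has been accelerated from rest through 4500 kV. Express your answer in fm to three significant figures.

KE = 2eV = 2 × 1.602 × 10⁻¹⁹ × 4.500 × 10⁶ = 1.442 × 10⁻¹² J.
p = √(2mKE) = √(2 × 6.645 × 10⁻²⁷ × 1.442 × 10⁻¹²) = 1.384 × 10⁻¹⁹ kg·m/s.
λ = h/p = 6.626 × 10⁻³⁴ / 1.384 × 10⁻¹⁹ = 4.79 × 10⁻¹⁵ m = 4.79 fm.

λ = 4.79 fm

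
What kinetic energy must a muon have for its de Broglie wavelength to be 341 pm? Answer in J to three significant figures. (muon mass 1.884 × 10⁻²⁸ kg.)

p = h/λ = 6.626 × 10⁻³⁴ / 3.410 × 10⁻¹⁰ = 1.943 × 10⁻²⁴ kg·m/s.
KE = p²/(2m) = (1.943 × 10⁻²⁴)² / (2 × 1.884 × 10⁻²⁸) = 1.002 × 10⁻²⁰ J = 1.00 × 10⁻²⁰ J.

KE = 1.00 × 10⁻²⁰ J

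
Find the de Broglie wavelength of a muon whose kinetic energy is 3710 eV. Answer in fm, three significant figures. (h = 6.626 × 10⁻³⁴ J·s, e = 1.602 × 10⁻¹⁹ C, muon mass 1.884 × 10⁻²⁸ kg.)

KE = 3710 eV = 5.943 × 10⁻¹⁶ J.
p = √(2mKE) = √(2 × 1.884 × 10⁻²⁸ × 5.943 × 10⁻¹⁶) = 4.732 × 10⁻²² kg·m/s.
λ = h/p = 6.626 × 10⁻³⁴ / 4.732 × 10⁻²² = 1.40 × 10⁻¹² m = 1400 fm.

λ = 1400 fm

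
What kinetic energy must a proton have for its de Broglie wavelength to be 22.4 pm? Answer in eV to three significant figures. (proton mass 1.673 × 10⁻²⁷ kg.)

p = h/λ = 6.626 × 10⁻³⁴ / 2.240 × 10⁻¹¹ = 2.958 × 10⁻²³ kg·m/s.
KE = p²/(2m) = (2.958 × 10⁻²³)² / (2 × 1.673 × 10⁻²⁷) = 2.615 × 10⁻¹⁹ J = 1.63 eV.

KE = 1.63 eV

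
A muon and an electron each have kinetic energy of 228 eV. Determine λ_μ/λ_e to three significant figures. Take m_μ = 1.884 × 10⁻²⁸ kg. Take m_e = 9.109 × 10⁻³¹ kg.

At fixed KE, p = √(2mKE) so λ = h/p ∝ 1/√m.
λ_μ/λ_e = √(m_e/m_μ) = √(9.109 × 10⁻³¹/1.884 × 10⁻²⁸) = √(4.835 × 10⁻³) = 0.0695.

λ_μ/λ_e = 0.0695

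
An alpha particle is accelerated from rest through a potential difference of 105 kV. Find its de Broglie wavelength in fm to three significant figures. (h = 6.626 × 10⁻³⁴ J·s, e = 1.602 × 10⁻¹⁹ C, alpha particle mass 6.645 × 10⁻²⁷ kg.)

KE = 2eV = 2 × 1.602 × 10⁻¹⁹ × 1.050 × 10⁵ = 3.364 × 10⁻¹⁴ J.
p = √(2mKE) = √(2 × 6.645 × 10⁻²⁷ × 3.364 × 10⁻¹⁴) = 2.114 × 10⁻²⁰ kg·m/s.
λ = h/p = 6.626 × 10⁻³⁴ / 2.114 × 10⁻²⁰ = 3.13 × 10⁻¹⁴ m = 31.3 fm.

λ = 31.3 fm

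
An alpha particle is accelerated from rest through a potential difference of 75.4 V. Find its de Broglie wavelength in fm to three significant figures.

KE = 2eV = 2 × 1.602 × 10⁻¹⁹ × 75.40 = 2.416 × 10⁻¹⁷ J.
p = √(2mKE) = √(2 × 6.645 × 10⁻²⁷ × 2.416 × 10⁻¹⁷) = 5.666 × 10⁻²² kg·m/s.
λ = h/p = 6.626 × 10⁻³⁴ / 5.666 × 10⁻²² = 1.17 × 10⁻¹² m = 1170 fm.

λ = 1170 fm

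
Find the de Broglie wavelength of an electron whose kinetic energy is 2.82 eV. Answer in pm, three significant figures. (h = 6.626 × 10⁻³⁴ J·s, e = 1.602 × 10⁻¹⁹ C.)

KE = 2.82 eV = 4.518 × 10⁻¹⁹ J.
p = √(2mKE) = √(2 × 9.109 × 10⁻³¹ × 4.518 × 10⁻¹⁹) = 9.072 × 10⁻²⁵ kg·m/s.
λ = h/p = 6.626 × 10⁻³⁴ / 9.072 × 10⁻²⁵ = 7.30 × 10⁻¹⁰ m = 730 pm.

λ = 730 pm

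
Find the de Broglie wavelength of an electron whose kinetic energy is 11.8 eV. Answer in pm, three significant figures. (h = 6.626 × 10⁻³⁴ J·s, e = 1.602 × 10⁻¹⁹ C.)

λ = 357 pm

KE = 11.8 eV = 1.890 × 10⁻¹⁸ J.
p = √(2mKE) = √(2 × 9.109 × 10⁻³¹ × 1.890 × 10⁻¹⁸) = 1.856 × 10⁻²⁴ kg·m/s.
λ = h/p = 6.626 × 10⁻³⁴ / 1.856 × 10⁻²⁴ = 3.57 × 10⁻¹⁰ m = 357 pm.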